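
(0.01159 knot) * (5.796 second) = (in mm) 34.56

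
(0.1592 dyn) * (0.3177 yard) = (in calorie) 1.105e-07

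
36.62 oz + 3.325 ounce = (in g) 1132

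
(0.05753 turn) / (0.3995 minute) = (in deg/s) 0.864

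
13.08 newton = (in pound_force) 2.941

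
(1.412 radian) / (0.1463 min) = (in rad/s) 0.1609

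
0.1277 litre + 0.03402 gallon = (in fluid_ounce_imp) 9.027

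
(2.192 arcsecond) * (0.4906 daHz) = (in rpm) 0.0004979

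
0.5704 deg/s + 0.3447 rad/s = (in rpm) 3.387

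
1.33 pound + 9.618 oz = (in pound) 1.931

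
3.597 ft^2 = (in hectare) 3.342e-05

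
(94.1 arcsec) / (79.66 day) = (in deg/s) 3.798e-09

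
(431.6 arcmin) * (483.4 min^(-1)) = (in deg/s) 57.95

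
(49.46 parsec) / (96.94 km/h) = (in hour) 1.574e+13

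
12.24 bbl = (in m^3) 1.946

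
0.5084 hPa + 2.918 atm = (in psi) 42.89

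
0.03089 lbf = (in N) 0.1374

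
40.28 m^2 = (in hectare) 0.004028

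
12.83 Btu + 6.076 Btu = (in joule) 1.995e+04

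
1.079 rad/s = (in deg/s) 61.82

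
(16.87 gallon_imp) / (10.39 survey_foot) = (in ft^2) 0.2607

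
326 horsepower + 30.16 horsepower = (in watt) 2.656e+05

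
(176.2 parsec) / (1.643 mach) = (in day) 1.125e+11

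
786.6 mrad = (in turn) 0.1252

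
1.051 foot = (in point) 908.1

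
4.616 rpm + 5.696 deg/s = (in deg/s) 33.39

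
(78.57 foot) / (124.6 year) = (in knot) 1.185e-08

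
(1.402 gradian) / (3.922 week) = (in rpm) 8.866e-08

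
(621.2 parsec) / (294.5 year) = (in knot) 4.012e+09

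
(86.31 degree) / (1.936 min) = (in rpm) 0.1238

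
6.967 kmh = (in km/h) 6.967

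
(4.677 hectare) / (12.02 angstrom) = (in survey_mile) 2.418e+10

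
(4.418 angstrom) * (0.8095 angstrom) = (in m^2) 3.576e-20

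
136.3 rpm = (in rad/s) 14.27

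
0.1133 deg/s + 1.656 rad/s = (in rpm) 15.83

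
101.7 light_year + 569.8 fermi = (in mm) 9.622e+20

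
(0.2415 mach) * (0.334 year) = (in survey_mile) 5.382e+05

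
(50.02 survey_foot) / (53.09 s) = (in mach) 0.0008434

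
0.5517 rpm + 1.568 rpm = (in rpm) 2.12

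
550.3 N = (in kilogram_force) 56.11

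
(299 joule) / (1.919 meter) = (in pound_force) 35.03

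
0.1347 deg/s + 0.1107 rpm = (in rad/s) 0.01394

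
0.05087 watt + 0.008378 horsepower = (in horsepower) 0.008446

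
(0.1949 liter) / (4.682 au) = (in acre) 6.876e-20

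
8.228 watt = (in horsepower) 0.01103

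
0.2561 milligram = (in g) 0.0002561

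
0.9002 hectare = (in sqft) 9.69e+04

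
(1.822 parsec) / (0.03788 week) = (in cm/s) 2.454e+14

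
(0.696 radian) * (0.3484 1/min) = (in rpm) 0.03859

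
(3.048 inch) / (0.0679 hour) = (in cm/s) 0.03167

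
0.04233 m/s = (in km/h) 0.1524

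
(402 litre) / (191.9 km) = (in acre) 5.176e-10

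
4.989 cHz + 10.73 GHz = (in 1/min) 6.438e+11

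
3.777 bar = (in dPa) 3.777e+06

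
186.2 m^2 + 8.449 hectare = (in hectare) 8.468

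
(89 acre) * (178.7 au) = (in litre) 9.628e+21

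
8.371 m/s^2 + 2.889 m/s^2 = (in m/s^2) 11.26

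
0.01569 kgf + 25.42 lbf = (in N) 113.2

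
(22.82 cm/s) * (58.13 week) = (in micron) 8.023e+12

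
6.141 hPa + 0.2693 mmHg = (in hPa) 6.5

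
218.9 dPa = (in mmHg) 0.1642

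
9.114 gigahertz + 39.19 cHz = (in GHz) 9.114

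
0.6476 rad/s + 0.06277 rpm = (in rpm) 6.247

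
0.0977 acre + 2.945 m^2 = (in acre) 0.09843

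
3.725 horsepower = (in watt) 2778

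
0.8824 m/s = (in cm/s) 88.24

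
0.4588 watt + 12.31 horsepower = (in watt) 9180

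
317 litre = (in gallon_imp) 69.73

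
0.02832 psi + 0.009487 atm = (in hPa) 11.57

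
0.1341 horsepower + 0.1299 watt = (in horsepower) 0.1343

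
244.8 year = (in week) 1.276e+04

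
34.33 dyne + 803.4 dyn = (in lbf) 0.001883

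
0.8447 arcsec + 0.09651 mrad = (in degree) 0.005764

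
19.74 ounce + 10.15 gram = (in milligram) 5.698e+05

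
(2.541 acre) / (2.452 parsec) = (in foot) 4.459e-13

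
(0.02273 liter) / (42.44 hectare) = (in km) 5.356e-14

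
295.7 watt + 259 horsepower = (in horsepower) 259.4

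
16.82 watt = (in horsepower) 0.02256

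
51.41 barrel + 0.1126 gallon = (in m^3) 8.174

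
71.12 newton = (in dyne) 7.112e+06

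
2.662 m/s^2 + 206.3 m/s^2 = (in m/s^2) 209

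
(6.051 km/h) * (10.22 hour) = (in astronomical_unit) 4.134e-07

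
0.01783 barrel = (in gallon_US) 0.7489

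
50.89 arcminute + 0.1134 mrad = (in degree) 0.8547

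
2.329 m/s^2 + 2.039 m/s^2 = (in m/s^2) 4.368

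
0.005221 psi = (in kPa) 0.036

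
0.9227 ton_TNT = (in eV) 2.41e+28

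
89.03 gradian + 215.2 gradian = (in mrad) 4779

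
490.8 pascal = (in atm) 0.004844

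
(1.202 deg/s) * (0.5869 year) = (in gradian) 2.472e+07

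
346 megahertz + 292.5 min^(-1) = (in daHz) 3.46e+07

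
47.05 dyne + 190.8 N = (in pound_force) 42.89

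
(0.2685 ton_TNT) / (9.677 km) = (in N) 1.161e+05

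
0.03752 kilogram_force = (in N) 0.3679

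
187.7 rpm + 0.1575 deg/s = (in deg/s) 1126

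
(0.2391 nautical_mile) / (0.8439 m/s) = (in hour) 0.1458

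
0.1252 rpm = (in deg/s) 0.7512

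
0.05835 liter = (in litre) 0.05835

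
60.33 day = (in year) 0.1653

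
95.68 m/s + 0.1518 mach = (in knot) 286.5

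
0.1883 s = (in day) 2.179e-06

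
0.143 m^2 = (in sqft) 1.539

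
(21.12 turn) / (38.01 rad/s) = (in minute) 0.05819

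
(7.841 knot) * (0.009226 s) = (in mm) 37.22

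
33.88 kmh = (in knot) 18.29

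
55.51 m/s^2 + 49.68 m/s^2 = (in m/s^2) 105.2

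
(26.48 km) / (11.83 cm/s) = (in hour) 62.18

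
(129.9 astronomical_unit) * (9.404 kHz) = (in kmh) 6.579e+17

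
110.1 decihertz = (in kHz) 0.01101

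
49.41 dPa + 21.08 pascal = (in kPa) 0.02602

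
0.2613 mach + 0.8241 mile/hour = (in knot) 173.7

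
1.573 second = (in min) 0.02622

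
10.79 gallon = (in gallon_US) 10.79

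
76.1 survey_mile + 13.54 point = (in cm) 1.225e+07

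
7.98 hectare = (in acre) 19.72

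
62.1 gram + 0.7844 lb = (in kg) 0.4179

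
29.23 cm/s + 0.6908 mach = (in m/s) 235.5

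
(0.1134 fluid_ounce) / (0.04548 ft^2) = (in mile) 4.932e-07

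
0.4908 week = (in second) 2.968e+05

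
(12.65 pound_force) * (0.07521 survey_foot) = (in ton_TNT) 3.083e-10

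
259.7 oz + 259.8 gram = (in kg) 7.622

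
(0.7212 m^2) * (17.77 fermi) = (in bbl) 8.061e-14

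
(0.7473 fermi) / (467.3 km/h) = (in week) 9.519e-24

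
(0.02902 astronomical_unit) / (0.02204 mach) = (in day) 6695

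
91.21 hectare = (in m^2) 9.121e+05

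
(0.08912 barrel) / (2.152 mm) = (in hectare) 0.0006584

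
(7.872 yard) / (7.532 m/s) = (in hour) 0.0002655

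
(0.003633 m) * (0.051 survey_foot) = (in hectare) 5.647e-09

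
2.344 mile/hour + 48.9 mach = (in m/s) 1.665e+04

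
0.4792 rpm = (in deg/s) 2.875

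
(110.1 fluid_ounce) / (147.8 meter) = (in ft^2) 0.0002371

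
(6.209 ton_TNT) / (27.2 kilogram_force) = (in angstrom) 9.739e+17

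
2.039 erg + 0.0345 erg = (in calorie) 4.956e-08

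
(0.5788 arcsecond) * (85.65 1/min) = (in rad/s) 4.006e-06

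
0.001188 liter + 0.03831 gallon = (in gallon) 0.03862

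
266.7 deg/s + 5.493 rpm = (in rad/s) 5.23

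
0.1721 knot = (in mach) 0.00026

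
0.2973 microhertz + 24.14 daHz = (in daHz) 24.14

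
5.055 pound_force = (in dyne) 2.249e+06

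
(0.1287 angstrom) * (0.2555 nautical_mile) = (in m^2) 6.09e-09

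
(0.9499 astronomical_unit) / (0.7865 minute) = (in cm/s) 3.011e+11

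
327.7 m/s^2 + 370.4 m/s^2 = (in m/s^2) 698.1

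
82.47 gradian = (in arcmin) 4453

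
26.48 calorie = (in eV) 6.915e+20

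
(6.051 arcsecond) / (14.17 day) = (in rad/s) 2.396e-11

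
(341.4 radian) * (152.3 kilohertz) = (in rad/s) 5.2e+07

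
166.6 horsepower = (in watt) 1.242e+05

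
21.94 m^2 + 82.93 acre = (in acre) 82.94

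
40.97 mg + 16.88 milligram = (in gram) 0.05785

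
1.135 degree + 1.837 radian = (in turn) 0.2955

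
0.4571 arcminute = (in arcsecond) 27.43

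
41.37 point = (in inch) 0.5746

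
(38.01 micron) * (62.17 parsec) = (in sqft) 7.849e+14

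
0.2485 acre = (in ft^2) 1.082e+04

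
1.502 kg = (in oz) 52.98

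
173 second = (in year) 5.486e-06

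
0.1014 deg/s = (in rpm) 0.0169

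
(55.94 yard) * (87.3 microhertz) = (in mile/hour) 0.009989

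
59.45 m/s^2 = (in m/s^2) 59.45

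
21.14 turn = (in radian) 132.8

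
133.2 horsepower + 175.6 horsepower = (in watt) 2.303e+05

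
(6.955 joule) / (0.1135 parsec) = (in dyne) 1.986e-10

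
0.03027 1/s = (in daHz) 0.003027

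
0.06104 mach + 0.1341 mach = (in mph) 148.6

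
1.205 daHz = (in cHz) 1205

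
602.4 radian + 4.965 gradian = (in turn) 95.89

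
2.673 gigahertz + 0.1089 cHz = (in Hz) 2.673e+09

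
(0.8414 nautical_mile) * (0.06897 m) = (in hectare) 0.01075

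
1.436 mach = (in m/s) 489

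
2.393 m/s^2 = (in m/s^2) 2.393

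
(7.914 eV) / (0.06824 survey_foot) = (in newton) 6.096e-17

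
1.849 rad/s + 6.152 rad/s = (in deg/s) 458.4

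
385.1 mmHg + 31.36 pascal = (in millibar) 513.7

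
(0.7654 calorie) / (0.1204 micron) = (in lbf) 5.98e+06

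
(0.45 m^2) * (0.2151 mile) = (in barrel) 979.8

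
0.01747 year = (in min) 9182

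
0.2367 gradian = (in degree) 0.213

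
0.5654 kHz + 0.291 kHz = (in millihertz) 8.564e+05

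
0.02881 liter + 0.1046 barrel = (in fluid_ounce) 563.3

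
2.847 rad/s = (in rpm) 27.19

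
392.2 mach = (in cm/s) 1.335e+07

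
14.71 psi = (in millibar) 1014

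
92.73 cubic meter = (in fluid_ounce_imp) 3.264e+06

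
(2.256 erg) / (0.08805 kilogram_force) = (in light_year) 2.762e-23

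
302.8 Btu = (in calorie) 7.636e+04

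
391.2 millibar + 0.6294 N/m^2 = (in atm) 0.3861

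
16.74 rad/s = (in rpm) 159.9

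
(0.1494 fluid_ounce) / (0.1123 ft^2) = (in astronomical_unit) 2.831e-15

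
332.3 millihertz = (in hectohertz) 0.003323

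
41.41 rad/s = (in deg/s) 2373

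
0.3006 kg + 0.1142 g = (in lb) 0.663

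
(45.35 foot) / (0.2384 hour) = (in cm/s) 1.611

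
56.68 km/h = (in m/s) 15.74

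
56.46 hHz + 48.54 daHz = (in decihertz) 6.131e+04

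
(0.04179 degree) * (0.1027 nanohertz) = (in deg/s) 4.292e-12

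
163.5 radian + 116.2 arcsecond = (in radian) 163.5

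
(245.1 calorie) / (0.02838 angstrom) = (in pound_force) 8.123e+13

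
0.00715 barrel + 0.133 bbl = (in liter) 22.28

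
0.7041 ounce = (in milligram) 1.996e+04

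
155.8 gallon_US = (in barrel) 3.71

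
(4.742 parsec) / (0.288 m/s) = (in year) 1.611e+10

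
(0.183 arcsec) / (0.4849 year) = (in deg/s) 3.324e-12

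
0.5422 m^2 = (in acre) 0.000134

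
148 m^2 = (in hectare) 0.0148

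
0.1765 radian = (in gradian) 11.24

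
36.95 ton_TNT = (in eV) 9.649e+29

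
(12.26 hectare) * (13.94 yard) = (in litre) 1.563e+09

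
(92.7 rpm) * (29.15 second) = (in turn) 45.04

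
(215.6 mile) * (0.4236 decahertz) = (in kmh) 5.291e+06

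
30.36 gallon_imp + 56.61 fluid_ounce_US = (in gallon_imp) 30.73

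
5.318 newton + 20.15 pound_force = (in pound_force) 21.35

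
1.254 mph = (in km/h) 2.018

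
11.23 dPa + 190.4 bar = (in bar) 190.4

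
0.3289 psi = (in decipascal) 2.268e+04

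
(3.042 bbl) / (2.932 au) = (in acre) 2.725e-16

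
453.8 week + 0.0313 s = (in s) 2.745e+08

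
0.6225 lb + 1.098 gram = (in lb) 0.6249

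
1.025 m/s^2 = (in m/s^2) 1.025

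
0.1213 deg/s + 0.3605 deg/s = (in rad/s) 0.008409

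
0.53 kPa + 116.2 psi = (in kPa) 801.7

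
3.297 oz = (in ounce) 3.297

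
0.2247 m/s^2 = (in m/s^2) 0.2247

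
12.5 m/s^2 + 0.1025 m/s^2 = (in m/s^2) 12.6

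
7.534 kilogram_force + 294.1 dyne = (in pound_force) 16.61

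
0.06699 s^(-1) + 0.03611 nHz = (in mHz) 66.99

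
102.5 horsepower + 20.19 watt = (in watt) 7.645e+04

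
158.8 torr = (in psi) 3.071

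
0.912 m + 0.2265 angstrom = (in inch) 35.91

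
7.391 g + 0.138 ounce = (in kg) 0.0113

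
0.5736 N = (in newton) 0.5736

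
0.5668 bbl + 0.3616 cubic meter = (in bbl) 2.841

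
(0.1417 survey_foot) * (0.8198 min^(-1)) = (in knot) 0.001147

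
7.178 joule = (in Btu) 0.006803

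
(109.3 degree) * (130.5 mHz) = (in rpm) 2.377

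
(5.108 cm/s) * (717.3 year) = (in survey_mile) 7.18e+05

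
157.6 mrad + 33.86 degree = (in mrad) 748.6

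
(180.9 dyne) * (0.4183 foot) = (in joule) 0.0002306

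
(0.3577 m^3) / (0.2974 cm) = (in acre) 0.02972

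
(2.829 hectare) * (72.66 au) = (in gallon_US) 8.123e+19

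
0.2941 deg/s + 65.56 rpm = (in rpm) 65.61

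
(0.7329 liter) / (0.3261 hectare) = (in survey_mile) 1.397e-10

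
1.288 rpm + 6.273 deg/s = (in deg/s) 14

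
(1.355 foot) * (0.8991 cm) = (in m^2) 0.003713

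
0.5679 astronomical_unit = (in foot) 2.787e+11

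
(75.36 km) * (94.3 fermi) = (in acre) 1.756e-12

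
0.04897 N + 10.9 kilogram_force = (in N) 106.9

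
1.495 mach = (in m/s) 509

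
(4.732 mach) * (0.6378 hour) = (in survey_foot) 1.214e+07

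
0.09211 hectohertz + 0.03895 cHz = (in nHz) 9.211e+09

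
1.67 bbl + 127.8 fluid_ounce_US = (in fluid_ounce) 9106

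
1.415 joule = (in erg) 1.415e+07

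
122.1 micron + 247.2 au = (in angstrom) 3.698e+23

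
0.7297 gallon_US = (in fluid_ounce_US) 93.4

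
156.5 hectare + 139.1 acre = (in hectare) 212.8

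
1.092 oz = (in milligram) 3.096e+04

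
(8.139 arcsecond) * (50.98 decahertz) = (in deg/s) 1.153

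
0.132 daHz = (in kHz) 0.00132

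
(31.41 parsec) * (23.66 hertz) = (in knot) 4.458e+19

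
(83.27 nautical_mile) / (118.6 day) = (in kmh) 0.05418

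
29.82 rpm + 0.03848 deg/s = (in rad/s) 3.123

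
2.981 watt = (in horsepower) 0.003998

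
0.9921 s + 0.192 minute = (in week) 2.069e-05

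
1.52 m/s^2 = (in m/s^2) 1.52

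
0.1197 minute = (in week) 1.188e-05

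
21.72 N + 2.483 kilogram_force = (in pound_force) 10.36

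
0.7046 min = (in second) 42.28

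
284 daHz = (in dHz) 2.84e+04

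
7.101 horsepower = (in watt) 5295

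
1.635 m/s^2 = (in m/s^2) 1.635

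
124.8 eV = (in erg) 2e-10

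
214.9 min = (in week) 0.02132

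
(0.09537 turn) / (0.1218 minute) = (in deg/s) 4.698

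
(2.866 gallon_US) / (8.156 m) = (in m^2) 0.00133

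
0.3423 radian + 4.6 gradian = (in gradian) 26.39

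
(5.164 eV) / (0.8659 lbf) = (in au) 1.436e-30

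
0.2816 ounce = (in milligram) 7983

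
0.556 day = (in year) 0.001523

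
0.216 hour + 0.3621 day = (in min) 534.4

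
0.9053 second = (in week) 1.497e-06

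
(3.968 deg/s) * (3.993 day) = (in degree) 1.369e+06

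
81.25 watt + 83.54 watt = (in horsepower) 0.221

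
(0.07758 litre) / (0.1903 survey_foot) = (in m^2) 0.001338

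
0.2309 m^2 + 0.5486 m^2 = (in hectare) 7.795e-05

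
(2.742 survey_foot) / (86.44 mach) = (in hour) 7.888e-09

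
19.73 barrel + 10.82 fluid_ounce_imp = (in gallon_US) 828.7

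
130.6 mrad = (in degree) 7.483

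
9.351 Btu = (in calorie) 2358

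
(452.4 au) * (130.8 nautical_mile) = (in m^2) 1.639e+19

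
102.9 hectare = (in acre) 254.3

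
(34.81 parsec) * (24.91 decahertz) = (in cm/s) 2.676e+22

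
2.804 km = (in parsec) 9.087e-14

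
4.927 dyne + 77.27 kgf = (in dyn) 7.578e+07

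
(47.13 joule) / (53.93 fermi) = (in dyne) 8.739e+19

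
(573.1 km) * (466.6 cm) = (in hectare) 267.4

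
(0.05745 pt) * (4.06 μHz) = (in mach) 2.417e-13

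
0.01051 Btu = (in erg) 1.109e+08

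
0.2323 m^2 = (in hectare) 2.323e-05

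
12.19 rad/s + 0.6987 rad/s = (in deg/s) 738.5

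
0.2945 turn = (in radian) 1.85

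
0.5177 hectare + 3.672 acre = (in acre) 4.951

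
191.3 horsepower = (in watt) 1.427e+05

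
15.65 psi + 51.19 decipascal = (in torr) 809.4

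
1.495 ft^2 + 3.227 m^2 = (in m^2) 3.366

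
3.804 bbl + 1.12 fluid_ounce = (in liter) 604.8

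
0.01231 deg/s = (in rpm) 0.002052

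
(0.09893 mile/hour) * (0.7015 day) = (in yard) 2931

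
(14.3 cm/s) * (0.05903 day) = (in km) 0.7293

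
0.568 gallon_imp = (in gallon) 0.6821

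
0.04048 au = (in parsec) 1.963e-07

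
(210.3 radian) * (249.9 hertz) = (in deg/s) 3.011e+06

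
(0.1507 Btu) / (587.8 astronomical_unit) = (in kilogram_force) 1.844e-13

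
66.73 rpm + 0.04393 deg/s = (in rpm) 66.74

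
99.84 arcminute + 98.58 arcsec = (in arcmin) 101.5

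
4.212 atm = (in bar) 4.268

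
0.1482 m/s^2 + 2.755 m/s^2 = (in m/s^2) 2.903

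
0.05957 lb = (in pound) 0.05957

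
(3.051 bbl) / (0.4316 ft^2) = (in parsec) 3.921e-16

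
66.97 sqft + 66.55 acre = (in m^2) 2.693e+05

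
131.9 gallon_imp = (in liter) 599.6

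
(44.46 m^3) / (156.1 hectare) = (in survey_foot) 9.344e-05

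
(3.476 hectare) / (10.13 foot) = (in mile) 6.995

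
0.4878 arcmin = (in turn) 2.258e-05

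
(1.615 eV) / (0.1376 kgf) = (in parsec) 6.214e-36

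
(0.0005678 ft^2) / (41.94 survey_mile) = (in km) 7.815e-13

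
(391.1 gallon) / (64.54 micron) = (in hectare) 2.294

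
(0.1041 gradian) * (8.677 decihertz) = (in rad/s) 0.001419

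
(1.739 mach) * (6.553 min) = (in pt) 6.599e+08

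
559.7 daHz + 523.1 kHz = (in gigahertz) 0.0005287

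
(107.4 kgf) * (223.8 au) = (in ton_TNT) 8.428e+06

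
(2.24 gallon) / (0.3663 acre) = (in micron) 5.72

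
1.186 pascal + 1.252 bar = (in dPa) 1.252e+06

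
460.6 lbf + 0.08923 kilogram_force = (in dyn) 2.05e+08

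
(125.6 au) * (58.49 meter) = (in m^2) 1.099e+15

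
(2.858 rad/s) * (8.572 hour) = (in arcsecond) 1.819e+10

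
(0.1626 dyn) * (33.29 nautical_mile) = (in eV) 6.257e+17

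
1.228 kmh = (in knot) 0.6631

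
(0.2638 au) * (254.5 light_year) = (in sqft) 1.023e+30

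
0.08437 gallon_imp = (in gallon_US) 0.1013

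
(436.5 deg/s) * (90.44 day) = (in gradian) 3.79e+09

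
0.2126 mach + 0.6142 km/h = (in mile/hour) 162.3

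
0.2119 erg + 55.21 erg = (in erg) 55.42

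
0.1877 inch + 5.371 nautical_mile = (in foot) 3.263e+04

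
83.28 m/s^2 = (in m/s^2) 83.28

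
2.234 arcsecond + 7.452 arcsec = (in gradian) 0.00299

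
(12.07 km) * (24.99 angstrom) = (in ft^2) 0.0003247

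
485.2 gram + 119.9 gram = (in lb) 1.334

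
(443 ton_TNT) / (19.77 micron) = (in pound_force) 2.108e+16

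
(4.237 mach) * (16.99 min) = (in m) 1.471e+06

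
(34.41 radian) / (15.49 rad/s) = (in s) 2.221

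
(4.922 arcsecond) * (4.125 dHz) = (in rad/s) 9.843e-06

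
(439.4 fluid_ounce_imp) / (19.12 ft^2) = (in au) 4.698e-14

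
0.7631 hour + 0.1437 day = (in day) 0.1755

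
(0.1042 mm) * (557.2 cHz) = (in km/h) 0.00209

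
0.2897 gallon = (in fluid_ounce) 37.08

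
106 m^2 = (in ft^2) 1141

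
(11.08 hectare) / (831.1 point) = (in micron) 3.779e+11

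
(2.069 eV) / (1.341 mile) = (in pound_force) 3.453e-23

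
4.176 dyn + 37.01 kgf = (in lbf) 81.59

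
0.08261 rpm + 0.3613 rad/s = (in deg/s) 21.2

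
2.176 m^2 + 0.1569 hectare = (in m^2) 1571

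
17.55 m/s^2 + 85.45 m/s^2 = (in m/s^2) 103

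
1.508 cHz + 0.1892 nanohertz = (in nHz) 1.508e+07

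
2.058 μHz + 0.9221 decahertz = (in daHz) 0.9221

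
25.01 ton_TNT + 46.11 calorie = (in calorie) 2.501e+10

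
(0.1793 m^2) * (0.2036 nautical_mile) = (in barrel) 425.2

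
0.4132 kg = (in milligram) 4.132e+05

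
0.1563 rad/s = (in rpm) 1.493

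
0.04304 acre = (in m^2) 174.2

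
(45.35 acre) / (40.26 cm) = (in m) 4.558e+05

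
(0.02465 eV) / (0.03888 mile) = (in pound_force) 1.419e-23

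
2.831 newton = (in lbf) 0.6364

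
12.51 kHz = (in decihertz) 1.251e+05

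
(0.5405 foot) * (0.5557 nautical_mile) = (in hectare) 0.01695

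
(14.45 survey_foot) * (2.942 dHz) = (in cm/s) 129.6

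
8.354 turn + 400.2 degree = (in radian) 59.47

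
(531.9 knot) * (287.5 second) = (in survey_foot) 2.581e+05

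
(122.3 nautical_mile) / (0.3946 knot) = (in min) 1.86e+04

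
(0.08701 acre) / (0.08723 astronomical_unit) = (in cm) 2.698e-06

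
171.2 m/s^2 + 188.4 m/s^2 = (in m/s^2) 359.6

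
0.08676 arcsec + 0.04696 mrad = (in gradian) 0.003016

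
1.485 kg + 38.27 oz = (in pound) 5.666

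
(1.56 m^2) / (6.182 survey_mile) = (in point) 0.4445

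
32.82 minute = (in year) 6.244e-05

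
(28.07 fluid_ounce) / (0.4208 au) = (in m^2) 1.319e-14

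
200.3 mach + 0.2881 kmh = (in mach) 200.3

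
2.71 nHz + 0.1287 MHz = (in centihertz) 1.287e+07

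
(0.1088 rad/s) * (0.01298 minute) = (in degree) 4.855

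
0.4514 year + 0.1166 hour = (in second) 1.424e+07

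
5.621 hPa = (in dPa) 5621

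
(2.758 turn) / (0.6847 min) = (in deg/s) 24.17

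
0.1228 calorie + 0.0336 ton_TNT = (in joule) 1.406e+08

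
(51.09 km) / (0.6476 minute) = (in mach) 3.862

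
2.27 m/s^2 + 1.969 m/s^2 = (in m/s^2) 4.239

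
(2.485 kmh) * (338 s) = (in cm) 2.333e+04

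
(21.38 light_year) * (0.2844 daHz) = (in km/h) 2.071e+18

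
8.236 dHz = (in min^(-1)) 49.42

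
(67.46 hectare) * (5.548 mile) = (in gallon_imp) 1.325e+12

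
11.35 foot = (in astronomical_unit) 2.313e-11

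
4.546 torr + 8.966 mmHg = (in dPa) 1.801e+04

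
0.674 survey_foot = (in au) 1.373e-12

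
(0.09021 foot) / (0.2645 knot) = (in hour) 5.613e-05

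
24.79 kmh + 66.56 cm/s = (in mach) 0.02218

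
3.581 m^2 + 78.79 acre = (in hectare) 31.89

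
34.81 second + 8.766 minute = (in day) 0.00649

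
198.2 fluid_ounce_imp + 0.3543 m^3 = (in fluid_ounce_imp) 1.267e+04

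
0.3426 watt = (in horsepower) 0.0004594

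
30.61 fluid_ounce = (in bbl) 0.005694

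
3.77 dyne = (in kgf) 3.844e-06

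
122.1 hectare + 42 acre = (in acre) 343.7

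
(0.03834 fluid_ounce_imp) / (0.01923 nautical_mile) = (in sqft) 3.292e-07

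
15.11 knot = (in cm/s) 777.3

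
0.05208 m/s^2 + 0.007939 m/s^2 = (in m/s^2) 0.06002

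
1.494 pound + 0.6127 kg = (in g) 1290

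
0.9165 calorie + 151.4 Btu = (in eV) 9.97e+23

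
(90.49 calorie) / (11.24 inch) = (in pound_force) 298.1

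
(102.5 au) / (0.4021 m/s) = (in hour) 1.059e+10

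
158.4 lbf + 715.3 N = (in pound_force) 319.2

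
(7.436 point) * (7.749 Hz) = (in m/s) 0.02033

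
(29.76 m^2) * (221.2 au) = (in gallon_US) 2.602e+17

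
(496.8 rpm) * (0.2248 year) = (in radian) 3.688e+08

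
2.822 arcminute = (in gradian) 0.05226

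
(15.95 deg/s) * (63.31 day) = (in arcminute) 5.235e+09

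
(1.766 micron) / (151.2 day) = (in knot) 2.628e-13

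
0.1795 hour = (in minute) 10.77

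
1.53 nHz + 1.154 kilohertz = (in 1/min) 6.924e+04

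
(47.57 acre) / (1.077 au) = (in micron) 1.195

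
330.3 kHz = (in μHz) 3.303e+11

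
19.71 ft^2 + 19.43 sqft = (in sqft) 39.14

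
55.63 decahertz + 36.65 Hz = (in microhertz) 5.93e+08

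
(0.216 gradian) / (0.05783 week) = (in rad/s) 9.701e-08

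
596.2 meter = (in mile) 0.3705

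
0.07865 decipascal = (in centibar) 7.865e-06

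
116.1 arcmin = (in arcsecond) 6966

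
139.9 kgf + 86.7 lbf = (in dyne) 1.758e+08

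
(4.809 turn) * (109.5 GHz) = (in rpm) 3.16e+13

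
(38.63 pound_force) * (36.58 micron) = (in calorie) 0.001502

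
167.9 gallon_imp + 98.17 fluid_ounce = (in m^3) 0.7662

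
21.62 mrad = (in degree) 1.239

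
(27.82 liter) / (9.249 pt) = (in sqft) 91.78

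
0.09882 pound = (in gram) 44.82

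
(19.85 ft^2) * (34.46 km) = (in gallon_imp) 1.398e+07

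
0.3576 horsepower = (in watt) 266.7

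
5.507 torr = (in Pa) 734.2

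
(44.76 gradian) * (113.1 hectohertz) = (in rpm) 7.594e+04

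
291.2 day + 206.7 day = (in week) 71.13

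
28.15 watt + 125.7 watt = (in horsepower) 0.2063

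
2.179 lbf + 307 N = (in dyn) 3.167e+07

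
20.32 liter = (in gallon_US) 5.368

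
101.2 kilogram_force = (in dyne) 9.924e+07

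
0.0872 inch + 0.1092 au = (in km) 1.634e+07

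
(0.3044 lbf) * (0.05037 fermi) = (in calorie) 1.63e-17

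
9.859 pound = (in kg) 4.472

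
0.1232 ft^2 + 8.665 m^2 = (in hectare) 0.0008676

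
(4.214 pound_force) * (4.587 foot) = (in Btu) 0.02484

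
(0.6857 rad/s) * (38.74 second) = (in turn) 4.228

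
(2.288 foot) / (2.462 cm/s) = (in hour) 0.007868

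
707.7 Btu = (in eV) 4.66e+24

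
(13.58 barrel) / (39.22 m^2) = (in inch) 2.167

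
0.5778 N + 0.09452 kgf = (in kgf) 0.1534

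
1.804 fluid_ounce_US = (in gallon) 0.01409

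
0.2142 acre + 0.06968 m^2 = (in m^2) 866.9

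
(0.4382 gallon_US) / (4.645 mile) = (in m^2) 2.219e-07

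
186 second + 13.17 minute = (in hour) 0.2712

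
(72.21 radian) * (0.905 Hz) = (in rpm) 624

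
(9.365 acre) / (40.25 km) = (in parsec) 3.051e-17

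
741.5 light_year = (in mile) 4.359e+15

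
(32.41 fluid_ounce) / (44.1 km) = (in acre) 5.371e-12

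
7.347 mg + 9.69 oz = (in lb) 0.6056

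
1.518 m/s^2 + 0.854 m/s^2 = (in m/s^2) 2.372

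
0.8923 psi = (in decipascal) 6.152e+04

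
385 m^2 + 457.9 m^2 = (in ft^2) 9073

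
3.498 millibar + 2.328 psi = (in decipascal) 1.64e+05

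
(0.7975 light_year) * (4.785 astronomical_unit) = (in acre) 1.335e+24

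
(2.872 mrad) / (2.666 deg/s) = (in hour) 1.715e-05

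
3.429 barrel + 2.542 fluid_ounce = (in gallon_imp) 119.9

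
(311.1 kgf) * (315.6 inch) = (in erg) 2.446e+11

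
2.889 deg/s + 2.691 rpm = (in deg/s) 19.04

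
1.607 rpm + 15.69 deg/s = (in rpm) 4.222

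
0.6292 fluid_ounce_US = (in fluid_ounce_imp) 0.6549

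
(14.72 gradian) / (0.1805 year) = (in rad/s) 4.062e-08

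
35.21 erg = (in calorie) 8.415e-07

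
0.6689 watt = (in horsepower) 0.000897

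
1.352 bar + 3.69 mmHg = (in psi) 19.68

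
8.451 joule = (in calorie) 2.02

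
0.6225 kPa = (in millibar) 6.225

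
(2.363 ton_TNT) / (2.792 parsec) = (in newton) 1.148e-07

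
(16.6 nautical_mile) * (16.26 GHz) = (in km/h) 1.8e+15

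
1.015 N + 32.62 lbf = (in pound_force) 32.85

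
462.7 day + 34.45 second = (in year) 1.268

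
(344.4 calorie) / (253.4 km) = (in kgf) 0.0005799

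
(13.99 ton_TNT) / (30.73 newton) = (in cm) 1.905e+11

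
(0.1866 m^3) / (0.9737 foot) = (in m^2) 0.6287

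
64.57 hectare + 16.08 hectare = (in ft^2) 8.681e+06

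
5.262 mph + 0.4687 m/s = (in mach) 0.008285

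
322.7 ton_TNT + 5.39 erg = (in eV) 8.427e+30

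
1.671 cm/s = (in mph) 0.03738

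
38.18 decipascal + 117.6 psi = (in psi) 117.6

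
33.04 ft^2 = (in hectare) 0.000307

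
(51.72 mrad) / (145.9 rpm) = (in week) 5.597e-09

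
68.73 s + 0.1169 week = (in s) 7.077e+04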